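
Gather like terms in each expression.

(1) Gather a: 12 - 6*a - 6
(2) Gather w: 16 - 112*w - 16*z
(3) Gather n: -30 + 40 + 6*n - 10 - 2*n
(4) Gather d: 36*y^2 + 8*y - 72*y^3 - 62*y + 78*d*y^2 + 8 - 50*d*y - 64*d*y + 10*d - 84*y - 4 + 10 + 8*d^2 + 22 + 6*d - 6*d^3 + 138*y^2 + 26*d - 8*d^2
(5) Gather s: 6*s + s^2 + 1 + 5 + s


(1) = 6 - 6*a
(2) = -112*w - 16*z + 16
(3) = 4*n
(4) = -6*d^3 + d*(78*y^2 - 114*y + 42) - 72*y^3 + 174*y^2 - 138*y + 36
(5) = s^2 + 7*s + 6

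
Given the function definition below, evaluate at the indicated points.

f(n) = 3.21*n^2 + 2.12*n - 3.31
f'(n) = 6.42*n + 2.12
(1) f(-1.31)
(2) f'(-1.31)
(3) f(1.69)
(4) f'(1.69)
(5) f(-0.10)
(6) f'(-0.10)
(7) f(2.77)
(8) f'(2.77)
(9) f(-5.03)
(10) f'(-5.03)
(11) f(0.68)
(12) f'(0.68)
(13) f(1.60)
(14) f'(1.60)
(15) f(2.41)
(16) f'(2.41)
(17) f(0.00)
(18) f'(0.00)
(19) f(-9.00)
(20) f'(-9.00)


(1) = -0.58
(2) = -6.29
(3) = 9.44
(4) = 12.97
(5) = -3.49
(6) = 1.48
(7) = 27.19
(8) = 19.90
(9) = 67.24
(10) = -30.17
(11) = -0.38
(12) = 6.49
(13) = 8.30
(14) = 12.39
(15) = 20.44
(16) = 17.59
(17) = -3.31
(18) = 2.12
(19) = 237.62
(20) = -55.66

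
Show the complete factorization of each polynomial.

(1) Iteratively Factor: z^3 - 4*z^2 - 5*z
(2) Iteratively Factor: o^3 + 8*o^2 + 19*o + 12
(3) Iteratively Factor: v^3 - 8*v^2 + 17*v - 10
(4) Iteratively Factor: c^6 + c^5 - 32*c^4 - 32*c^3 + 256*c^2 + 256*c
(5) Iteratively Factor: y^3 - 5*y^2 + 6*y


(1) = (z + 1)*(z^2 - 5*z) = z*(z + 1)*(z - 5)
(2) = (o + 4)*(o^2 + 4*o + 3) = (o + 1)*(o + 4)*(o + 3)
(3) = (v - 2)*(v^2 - 6*v + 5) = (v - 2)*(v - 1)*(v - 5)
(4) = (c)*(c^5 + c^4 - 32*c^3 - 32*c^2 + 256*c + 256) = c*(c - 4)*(c^4 + 5*c^3 - 12*c^2 - 80*c - 64) = c*(c - 4)*(c + 1)*(c^3 + 4*c^2 - 16*c - 64) = c*(c - 4)*(c + 1)*(c + 4)*(c^2 - 16) = c*(c - 4)^2*(c + 1)*(c + 4)*(c + 4)
(5) = (y - 2)*(y^2 - 3*y) = (y - 3)*(y - 2)*(y)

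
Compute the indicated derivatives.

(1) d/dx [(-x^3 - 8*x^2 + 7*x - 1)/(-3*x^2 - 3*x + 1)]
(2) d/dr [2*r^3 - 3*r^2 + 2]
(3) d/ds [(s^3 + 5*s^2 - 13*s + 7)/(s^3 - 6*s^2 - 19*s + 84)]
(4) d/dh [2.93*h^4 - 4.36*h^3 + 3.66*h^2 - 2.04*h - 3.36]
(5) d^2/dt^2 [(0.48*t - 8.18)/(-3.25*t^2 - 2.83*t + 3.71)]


(1) = (3*x^4 + 6*x^3 + 42*x^2 - 22*x + 4)/(9*x^4 + 18*x^3 + 3*x^2 - 6*x + 1)
(2) = 6*r*(r - 1)
(3) = (-11*s^4 - 12*s^3 + 58*s^2 + 924*s - 959)/(s^6 - 12*s^5 - 2*s^4 + 396*s^3 - 647*s^2 - 3192*s + 7056)
(4) = 11.72*h^3 - 13.08*h^2 + 7.32*h - 2.04
(5) = (-(0.48*t - 8.18)*(6.5*t + 2.83)*(13.0*t + 5.66) + (9.36*t - 50.4532)*(3.25*t^2 + 2.83*t - 3.71))/(3.25*t^2 + 2.83*t - 3.71)^3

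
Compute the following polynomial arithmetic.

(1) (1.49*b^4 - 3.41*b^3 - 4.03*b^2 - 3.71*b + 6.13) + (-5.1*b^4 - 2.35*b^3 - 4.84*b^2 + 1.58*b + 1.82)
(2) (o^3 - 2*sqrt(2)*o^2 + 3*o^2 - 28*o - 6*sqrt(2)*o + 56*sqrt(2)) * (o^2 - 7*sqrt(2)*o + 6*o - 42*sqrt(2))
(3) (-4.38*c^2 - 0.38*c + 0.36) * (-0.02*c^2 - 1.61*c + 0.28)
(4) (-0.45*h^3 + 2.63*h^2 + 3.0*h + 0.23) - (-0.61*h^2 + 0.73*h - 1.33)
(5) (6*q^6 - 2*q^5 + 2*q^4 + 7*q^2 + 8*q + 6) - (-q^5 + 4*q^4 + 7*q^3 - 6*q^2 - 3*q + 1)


(1) = -3.61*b^4 - 5.76*b^3 - 8.87*b^2 - 2.13*b + 7.95
(2) = o^5 - 9*sqrt(2)*o^4 + 9*o^4 - 81*sqrt(2)*o^3 + 18*o^3 + 84*o^2 + 90*sqrt(2)*o^2 - 280*o + 1512*sqrt(2)*o - 4704
(3) = 0.0876*c^4 + 7.0594*c^3 - 0.6218*c^2 - 0.686*c + 0.1008
(4) = -0.45*h^3 + 3.24*h^2 + 2.27*h + 1.56
(5) = 6*q^6 - q^5 - 2*q^4 - 7*q^3 + 13*q^2 + 11*q + 5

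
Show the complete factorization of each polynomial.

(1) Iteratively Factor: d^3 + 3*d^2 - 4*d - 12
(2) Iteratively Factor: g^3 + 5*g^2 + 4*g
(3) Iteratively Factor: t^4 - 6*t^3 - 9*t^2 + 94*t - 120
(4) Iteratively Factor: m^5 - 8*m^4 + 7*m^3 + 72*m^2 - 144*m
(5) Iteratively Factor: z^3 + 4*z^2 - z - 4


(1) = (d + 3)*(d^2 - 4) = (d - 2)*(d + 3)*(d + 2)
(2) = (g + 4)*(g^2 + g) = g*(g + 4)*(g + 1)
(3) = (t - 3)*(t^3 - 3*t^2 - 18*t + 40) = (t - 3)*(t + 4)*(t^2 - 7*t + 10) = (t - 3)*(t - 2)*(t + 4)*(t - 5)
(4) = (m)*(m^4 - 8*m^3 + 7*m^2 + 72*m - 144) = m*(m - 4)*(m^3 - 4*m^2 - 9*m + 36) = m*(m - 4)*(m - 3)*(m^2 - m - 12) = m*(m - 4)^2*(m - 3)*(m + 3)
(5) = (z - 1)*(z^2 + 5*z + 4) = (z - 1)*(z + 1)*(z + 4)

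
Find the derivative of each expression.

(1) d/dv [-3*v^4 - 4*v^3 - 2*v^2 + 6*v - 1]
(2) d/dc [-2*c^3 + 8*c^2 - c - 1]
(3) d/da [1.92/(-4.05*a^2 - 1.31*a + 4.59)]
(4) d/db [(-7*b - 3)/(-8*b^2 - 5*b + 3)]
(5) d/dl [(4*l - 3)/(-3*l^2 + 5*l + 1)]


(1) = -12*v^3 - 12*v^2 - 4*v + 6
(2) = -6*c^2 + 16*c - 1
(3) = (15.552*a + 2.5152)/(4.05*a^2 + 1.31*a - 4.59)^2
(4) = (56*b^2 + 35*b - (7*b + 3)*(16*b + 5) - 21)/(8*b^2 + 5*b - 3)^2
(5) = (12*l^2 - 18*l + 19)/(9*l^4 - 30*l^3 + 19*l^2 + 10*l + 1)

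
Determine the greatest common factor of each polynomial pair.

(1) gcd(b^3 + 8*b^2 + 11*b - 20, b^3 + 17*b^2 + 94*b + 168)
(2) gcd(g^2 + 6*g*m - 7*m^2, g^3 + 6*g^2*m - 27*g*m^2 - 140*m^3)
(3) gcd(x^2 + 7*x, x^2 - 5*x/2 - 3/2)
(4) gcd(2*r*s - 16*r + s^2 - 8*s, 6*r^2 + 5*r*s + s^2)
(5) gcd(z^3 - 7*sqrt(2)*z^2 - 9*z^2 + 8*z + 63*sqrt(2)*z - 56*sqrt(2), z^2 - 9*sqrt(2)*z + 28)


(1) = gcd((b - 1)*(b + 4)*(b + 5), (b + 4)*(b + 6)*(b + 7)) = b + 4
(2) = gcd((g - m)*(g + 7*m), (g - 5*m)*(g + 4*m)*(g + 7*m)) = g + 7*m
(3) = 1
(4) = gcd((2*r + s)*(s - 8), (2*r + s)*(3*r + s)) = 2*r + s
(5) = z - 7*sqrt(2)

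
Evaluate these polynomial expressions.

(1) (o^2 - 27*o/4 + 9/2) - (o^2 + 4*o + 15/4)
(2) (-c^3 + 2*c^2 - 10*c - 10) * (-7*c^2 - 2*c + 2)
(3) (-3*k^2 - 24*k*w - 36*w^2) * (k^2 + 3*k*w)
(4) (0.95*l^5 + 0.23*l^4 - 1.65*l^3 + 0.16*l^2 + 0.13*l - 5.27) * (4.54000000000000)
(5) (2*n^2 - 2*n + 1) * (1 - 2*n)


(1) = 3/4 - 43*o/4
(2) = 7*c^5 - 12*c^4 + 64*c^3 + 94*c^2 - 20
(3) = -3*k^4 - 33*k^3*w - 108*k^2*w^2 - 108*k*w^3
(4) = 4.313*l^5 + 1.0442*l^4 - 7.491*l^3 + 0.7264*l^2 + 0.5902*l - 23.9258
(5) = -4*n^3 + 6*n^2 - 4*n + 1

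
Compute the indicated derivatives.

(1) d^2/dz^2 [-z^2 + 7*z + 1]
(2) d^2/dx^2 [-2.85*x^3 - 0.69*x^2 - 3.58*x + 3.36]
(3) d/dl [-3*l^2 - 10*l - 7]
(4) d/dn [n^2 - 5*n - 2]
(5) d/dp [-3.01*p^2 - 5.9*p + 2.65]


(1) = -2
(2) = -17.1*x - 1.38
(3) = -6*l - 10
(4) = 2*n - 5
(5) = -6.02*p - 5.9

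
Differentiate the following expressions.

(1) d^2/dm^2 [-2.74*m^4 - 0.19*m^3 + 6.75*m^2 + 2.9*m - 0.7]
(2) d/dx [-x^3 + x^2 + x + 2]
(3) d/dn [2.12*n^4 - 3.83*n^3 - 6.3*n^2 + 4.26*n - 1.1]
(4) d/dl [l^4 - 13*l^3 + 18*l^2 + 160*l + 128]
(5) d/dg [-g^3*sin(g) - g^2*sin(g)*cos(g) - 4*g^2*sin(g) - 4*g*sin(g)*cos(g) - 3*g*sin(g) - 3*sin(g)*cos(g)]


(1) = -32.88*m^2 - 1.14*m + 13.5
(2) = -3*x^2 + 2*x + 1
(3) = 8.48*n^3 - 11.49*n^2 - 12.6*n + 4.26
(4) = 4*l^3 - 39*l^2 + 36*l + 160
(5) = -g^3*cos(g) - 3*g^2*sin(g) - 4*g^2*cos(g) - g^2*cos(2*g) - 8*g*sin(g) - g*sin(2*g) - 3*g*cos(g) - 4*g*cos(2*g) - 3*sin(g) - 2*sin(2*g) - 3*cos(2*g)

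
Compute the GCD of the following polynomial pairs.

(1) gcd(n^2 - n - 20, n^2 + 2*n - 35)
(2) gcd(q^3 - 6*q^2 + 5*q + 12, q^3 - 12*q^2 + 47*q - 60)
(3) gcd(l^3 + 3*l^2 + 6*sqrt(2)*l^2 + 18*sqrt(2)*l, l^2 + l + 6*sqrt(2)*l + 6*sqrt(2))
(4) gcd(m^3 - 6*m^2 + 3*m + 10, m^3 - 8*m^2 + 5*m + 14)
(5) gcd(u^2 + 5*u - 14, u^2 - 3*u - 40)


(1) = n - 5
(2) = gcd((q - 4)*(q - 3)*(q + 1), (q - 5)*(q - 4)*(q - 3)) = q^2 - 7*q + 12
(3) = gcd(l*(l + 3)*(l + 6*sqrt(2)), (l + 1)*(l + 6*sqrt(2))) = l + 6*sqrt(2)
(4) = gcd((m - 5)*(m - 2)*(m + 1), (m - 7)*(m - 2)*(m + 1)) = m^2 - m - 2
(5) = 1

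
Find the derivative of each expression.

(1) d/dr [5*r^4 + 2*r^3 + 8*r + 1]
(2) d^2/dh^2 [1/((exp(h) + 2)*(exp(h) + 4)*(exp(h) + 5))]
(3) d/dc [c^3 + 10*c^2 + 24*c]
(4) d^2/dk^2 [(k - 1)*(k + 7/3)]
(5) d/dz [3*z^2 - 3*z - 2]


(1) = 20*r^3 + 6*r^2 + 8
(2) = (9*exp(5*h) + 121*exp(4*h) + 560*exp(3*h) + 894*exp(2*h) - 316*exp(h) - 1520)*exp(h)/(exp(9*h) + 33*exp(8*h) + 477*exp(7*h) + 3959*exp(6*h) + 20766*exp(5*h) + 71292*exp(4*h) + 159992*exp(3*h) + 226080*exp(2*h) + 182400*exp(h) + 64000)
(3) = 3*c^2 + 20*c + 24
(4) = 2
(5) = 6*z - 3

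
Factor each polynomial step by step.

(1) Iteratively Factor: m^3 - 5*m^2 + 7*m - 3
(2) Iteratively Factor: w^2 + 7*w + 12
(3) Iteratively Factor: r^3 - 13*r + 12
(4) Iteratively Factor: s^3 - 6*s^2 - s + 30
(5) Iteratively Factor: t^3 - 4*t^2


(1) = (m - 3)*(m^2 - 2*m + 1) = (m - 3)*(m - 1)*(m - 1)
(2) = (w + 4)*(w + 3)
(3) = (r + 4)*(r^2 - 4*r + 3) = (r - 1)*(r + 4)*(r - 3)
(4) = (s - 5)*(s^2 - s - 6) = (s - 5)*(s + 2)*(s - 3)
(5) = (t)*(t^2 - 4*t) = t*(t - 4)*(t)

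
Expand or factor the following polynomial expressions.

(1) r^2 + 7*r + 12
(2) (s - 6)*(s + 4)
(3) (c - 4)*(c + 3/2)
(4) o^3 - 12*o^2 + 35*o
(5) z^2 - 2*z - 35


(1) = (r + 3)*(r + 4)
(2) = s^2 - 2*s - 24
(3) = c^2 - 5*c/2 - 6
(4) = o*(o - 7)*(o - 5)
(5) = (z - 7)*(z + 5)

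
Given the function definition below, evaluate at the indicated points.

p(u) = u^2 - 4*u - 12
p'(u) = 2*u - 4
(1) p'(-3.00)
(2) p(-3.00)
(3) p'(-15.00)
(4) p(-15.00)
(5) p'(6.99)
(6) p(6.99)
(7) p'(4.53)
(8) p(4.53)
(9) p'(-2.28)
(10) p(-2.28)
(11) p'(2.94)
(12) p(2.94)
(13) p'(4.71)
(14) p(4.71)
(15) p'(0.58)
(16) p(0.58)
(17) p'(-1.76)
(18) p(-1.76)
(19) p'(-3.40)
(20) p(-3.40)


(1) = -10.00
(2) = 9.00
(3) = -34.00
(4) = 273.00
(5) = 9.98
(6) = 8.90
(7) = 5.06
(8) = -9.60
(9) = -8.56
(10) = 2.32
(11) = 1.88
(12) = -15.12
(13) = 5.42
(14) = -8.66
(15) = -2.84
(16) = -13.98
(17) = -7.52
(18) = -1.86
(19) = -10.80
(20) = 13.16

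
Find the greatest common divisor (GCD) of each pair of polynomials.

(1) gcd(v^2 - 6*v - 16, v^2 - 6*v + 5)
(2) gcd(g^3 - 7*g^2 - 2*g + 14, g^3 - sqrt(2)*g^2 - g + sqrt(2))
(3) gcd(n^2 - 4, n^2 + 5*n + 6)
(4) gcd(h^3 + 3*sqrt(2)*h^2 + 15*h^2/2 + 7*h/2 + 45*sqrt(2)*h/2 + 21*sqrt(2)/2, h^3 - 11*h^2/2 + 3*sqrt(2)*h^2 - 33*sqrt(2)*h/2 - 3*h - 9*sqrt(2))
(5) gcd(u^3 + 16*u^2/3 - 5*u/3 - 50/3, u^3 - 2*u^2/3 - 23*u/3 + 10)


(1) = gcd((v - 8)*(v + 2), (v - 5)*(v - 1)) = 1
(2) = gcd((g - 7)*(g - sqrt(2))*(g + sqrt(2)), (g - 1)*(g + 1)*(g - sqrt(2))) = g - sqrt(2)
(3) = n + 2
(4) = h^2 + h*(1/2 + 3*sqrt(2)) + 3*sqrt(2)/2
(5) = u - 5/3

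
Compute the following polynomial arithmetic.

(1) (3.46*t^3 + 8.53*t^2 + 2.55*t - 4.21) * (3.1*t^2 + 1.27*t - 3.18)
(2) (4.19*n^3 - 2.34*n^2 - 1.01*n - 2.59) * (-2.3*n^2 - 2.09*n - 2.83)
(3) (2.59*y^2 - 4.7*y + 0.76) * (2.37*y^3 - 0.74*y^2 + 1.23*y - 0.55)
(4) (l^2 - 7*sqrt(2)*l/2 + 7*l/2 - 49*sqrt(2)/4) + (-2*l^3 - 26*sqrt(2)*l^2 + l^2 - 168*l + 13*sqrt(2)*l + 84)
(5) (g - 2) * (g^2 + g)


(1) = 10.726*t^5 + 30.8372*t^4 + 7.7353*t^3 - 36.9379*t^2 - 13.4557*t + 13.3878
(2) = -9.637*n^5 - 3.3751*n^4 - 4.6441*n^3 + 14.6901*n^2 + 8.2714*n + 7.3297
(3) = 6.1383*y^5 - 13.0556*y^4 + 8.4649*y^3 - 7.7679*y^2 + 3.5198*y - 0.418
(4) = -2*l^3 - 26*sqrt(2)*l^2 + 2*l^2 - 329*l/2 + 19*sqrt(2)*l/2 - 49*sqrt(2)/4 + 84
(5) = g^3 - g^2 - 2*g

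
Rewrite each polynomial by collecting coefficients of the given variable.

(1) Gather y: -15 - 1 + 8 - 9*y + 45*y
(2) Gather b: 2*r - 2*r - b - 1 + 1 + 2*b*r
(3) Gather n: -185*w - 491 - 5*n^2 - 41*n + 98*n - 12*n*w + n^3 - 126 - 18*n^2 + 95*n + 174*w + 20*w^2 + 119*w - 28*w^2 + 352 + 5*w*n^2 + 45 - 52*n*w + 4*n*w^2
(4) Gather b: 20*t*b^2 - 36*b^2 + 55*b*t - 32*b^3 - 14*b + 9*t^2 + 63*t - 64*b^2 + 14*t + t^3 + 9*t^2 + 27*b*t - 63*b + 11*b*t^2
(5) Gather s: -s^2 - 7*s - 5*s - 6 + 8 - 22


(1) = 36*y - 8
(2) = b*(2*r - 1)
(3) = n^3 + n^2*(5*w - 23) + n*(4*w^2 - 64*w + 152) - 8*w^2 + 108*w - 220
(4) = -32*b^3 + b^2*(20*t - 100) + b*(11*t^2 + 82*t - 77) + t^3 + 18*t^2 + 77*t
(5) = -s^2 - 12*s - 20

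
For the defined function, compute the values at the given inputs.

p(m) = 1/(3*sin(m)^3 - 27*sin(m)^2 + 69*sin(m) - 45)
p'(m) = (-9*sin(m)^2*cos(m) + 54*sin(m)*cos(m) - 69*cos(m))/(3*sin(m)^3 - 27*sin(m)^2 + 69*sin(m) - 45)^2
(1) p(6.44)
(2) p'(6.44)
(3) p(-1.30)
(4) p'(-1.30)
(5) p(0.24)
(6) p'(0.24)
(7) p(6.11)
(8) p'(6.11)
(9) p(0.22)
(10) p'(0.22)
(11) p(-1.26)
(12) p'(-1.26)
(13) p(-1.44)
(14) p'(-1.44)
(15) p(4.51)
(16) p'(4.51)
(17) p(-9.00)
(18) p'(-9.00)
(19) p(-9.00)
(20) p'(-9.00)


(1) = -0.03
(2) = -0.05
(3) = -0.01
(4) = -0.00
(5) = -0.03
(6) = -0.06
(7) = -0.02
(8) = -0.02
(9) = -0.03
(10) = -0.06
(11) = -0.01
(12) = -0.00
(13) = -0.01
(14) = -0.00
(15) = -0.01
(16) = 0.00
(17) = -0.01
(18) = 0.01
(19) = -0.01
(20) = 0.01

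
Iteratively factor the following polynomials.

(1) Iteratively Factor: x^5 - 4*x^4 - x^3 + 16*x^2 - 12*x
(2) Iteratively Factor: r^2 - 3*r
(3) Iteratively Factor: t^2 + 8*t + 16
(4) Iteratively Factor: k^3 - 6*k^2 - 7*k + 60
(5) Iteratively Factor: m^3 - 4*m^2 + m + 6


(1) = (x - 3)*(x^4 - x^3 - 4*x^2 + 4*x) = (x - 3)*(x - 1)*(x^3 - 4*x) = (x - 3)*(x - 1)*(x + 2)*(x^2 - 2*x) = x*(x - 3)*(x - 1)*(x + 2)*(x - 2)
(2) = (r)*(r - 3)
(3) = (t + 4)*(t + 4)
(4) = (k - 5)*(k^2 - k - 12) = (k - 5)*(k - 4)*(k + 3)
(5) = (m - 2)*(m^2 - 2*m - 3) = (m - 2)*(m + 1)*(m - 3)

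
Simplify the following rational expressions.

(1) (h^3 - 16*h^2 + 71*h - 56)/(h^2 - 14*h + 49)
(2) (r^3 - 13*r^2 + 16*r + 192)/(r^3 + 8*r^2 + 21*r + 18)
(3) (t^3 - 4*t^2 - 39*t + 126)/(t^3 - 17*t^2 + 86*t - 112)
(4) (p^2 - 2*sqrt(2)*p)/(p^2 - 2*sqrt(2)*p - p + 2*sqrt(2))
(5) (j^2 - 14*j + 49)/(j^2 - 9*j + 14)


(1) = (h^2 - 9*h + 8)/(h - 7)
(2) = (r^2 - 16*r + 64)/(r^2 + 5*r + 6)
(3) = (t^2 + 3*t - 18)/(t^2 - 10*t + 16)
(4) = p/(p - 1)
(5) = (j - 7)/(j - 2)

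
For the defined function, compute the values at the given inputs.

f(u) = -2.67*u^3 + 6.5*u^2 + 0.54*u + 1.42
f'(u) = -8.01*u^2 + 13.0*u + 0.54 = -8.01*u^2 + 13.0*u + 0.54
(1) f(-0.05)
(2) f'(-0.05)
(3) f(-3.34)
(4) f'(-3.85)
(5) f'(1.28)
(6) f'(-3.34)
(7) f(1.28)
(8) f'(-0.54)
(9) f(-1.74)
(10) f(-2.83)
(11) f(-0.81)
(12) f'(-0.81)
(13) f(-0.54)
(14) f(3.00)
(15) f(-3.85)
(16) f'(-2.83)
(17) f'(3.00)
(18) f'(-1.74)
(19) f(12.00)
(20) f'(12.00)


(1) = 1.41
(2) = -0.13
(3) = 171.61
(4) = -168.24
(5) = 4.06
(6) = -132.24
(7) = 7.16
(8) = -8.82
(9) = 34.23
(10) = 112.47
(11) = 6.67
(12) = -15.25
(13) = 3.44
(14) = -10.55
(15) = 248.06
(16) = -100.40
(17) = -32.55
(18) = -46.33
(19) = -3669.86
(20) = -996.90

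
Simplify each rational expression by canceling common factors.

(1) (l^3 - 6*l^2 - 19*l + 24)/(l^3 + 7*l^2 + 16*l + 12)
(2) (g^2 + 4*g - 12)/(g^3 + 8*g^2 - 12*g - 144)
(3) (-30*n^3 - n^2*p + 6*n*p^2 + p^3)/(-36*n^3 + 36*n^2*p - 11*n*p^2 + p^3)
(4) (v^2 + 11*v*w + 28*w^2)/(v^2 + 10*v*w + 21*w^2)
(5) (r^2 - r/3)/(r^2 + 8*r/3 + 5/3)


(1) = (l^2 - 9*l + 8)/(l^2 + 4*l + 4)
(2) = (g - 2)/(g^2 + 2*g - 24)
(3) = (15*n^2 + 8*n*p + p^2)/(18*n^2 - 9*n*p + p^2)
(4) = (v + 4*w)/(v + 3*w)
(5) = (3*r^2 - r)/(3*r^2 + 8*r + 5)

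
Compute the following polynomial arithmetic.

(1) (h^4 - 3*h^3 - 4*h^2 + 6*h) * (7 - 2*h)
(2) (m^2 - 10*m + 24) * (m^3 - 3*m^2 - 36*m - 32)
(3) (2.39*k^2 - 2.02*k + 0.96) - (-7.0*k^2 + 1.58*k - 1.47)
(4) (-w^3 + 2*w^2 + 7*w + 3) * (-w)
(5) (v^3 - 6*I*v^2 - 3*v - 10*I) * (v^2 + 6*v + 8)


(1) = -2*h^5 + 13*h^4 - 13*h^3 - 40*h^2 + 42*h
(2) = m^5 - 13*m^4 + 18*m^3 + 256*m^2 - 544*m - 768
(3) = 9.39*k^2 - 3.6*k + 2.43
(4) = w^4 - 2*w^3 - 7*w^2 - 3*w
(5) = v^5 + 6*v^4 - 6*I*v^4 + 5*v^3 - 36*I*v^3 - 18*v^2 - 58*I*v^2 - 24*v - 60*I*v - 80*I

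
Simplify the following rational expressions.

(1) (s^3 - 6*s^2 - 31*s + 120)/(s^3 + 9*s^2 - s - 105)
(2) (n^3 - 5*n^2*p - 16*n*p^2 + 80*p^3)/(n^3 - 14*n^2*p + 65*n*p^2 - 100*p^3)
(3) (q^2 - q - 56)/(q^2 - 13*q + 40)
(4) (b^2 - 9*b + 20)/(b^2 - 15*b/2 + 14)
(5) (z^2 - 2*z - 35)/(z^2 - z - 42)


(1) = (s - 8)/(s + 7)
(2) = (-n - 4*p)/(-n + 5*p)
(3) = (q + 7)/(q - 5)
(4) = (2*b - 10)/(2*b - 7)
(5) = (z + 5)/(z + 6)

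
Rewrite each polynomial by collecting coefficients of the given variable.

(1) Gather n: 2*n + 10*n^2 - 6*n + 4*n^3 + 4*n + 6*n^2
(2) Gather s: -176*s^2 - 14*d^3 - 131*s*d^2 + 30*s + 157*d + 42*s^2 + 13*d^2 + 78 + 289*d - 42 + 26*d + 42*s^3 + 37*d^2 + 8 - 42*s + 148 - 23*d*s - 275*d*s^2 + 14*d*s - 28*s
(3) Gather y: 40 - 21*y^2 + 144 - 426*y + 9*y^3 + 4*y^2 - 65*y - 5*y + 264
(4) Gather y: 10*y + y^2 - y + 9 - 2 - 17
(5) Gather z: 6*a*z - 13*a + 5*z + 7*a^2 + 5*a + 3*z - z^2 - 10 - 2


(1) = 4*n^3 + 16*n^2
(2) = -14*d^3 + 50*d^2 + 472*d + 42*s^3 + s^2*(-275*d - 134) + s*(-131*d^2 - 9*d - 40) + 192
(3) = 9*y^3 - 17*y^2 - 496*y + 448
(4) = y^2 + 9*y - 10
(5) = 7*a^2 - 8*a - z^2 + z*(6*a + 8) - 12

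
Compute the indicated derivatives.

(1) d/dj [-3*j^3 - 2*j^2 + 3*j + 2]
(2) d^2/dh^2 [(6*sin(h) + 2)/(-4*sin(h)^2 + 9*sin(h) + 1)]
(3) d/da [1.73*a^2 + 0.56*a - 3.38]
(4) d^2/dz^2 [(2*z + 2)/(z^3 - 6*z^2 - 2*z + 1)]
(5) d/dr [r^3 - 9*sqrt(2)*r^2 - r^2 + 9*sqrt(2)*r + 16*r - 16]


(1) = -9*j^2 - 4*j + 3
(2) = 2*(-48*sin(h)^5 - 172*sin(h)^4 + 132*sin(h)^3 + 26*sin(h)^2 - 138*sin(h) + 116)/(-4*sin(h)^2 + 9*sin(h) + 1)^3
(3) = 3.46*a + 0.56
(4) = 4*((z + 1)*(-3*z^2 + 12*z + 2)^2 + (-3*z^2 + 12*z - 3*(z - 2)*(z + 1) + 2)*(z^3 - 6*z^2 - 2*z + 1))/(z^3 - 6*z^2 - 2*z + 1)^3
(5) = 3*r^2 - 18*sqrt(2)*r - 2*r + 9*sqrt(2) + 16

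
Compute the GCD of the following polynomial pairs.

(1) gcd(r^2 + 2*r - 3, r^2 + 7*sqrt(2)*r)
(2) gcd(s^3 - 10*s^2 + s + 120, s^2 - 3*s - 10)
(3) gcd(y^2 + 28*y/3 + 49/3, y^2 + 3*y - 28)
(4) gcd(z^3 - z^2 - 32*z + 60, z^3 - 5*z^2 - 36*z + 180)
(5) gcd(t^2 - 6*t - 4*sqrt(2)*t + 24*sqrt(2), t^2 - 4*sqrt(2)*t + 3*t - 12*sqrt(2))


(1) = gcd((r - 1)*(r + 3), r*(r + 7*sqrt(2))) = 1
(2) = s - 5
(3) = gcd((y + 7/3)*(y + 7), (y - 4)*(y + 7)) = y + 7
(4) = gcd((z - 5)*(z - 2)*(z + 6), (z - 6)*(z - 5)*(z + 6)) = z^2 + z - 30
(5) = gcd((t - 6)*(t - 4*sqrt(2)), (t + 3)*(t - 4*sqrt(2))) = t - 4*sqrt(2)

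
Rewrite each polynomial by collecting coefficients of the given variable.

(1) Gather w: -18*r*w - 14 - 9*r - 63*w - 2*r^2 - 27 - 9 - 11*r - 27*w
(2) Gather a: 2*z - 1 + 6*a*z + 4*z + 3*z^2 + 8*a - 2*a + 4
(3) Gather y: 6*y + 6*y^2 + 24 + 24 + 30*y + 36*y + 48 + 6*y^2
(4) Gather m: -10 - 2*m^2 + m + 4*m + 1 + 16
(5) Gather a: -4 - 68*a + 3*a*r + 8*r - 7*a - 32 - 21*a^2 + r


(1) = -2*r^2 - 20*r + w*(-18*r - 90) - 50
(2) = a*(6*z + 6) + 3*z^2 + 6*z + 3
(3) = 12*y^2 + 72*y + 96
(4) = -2*m^2 + 5*m + 7
(5) = -21*a^2 + a*(3*r - 75) + 9*r - 36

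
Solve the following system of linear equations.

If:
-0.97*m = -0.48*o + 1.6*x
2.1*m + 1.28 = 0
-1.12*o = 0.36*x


Then:
m = -0.61
o = -0.11
x = 0.34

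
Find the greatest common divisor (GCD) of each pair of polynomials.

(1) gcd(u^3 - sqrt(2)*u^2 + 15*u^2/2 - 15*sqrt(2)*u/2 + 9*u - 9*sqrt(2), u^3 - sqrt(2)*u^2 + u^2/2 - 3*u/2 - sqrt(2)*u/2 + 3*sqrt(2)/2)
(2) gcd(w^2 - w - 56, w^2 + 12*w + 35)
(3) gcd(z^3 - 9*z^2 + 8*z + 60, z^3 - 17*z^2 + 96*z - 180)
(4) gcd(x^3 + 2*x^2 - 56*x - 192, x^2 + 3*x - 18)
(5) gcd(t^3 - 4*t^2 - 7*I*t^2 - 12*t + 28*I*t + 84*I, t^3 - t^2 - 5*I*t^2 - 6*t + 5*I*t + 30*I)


(1) = u^2 + u*(3/2 - sqrt(2)) - 3*sqrt(2)/2
(2) = w + 7
(3) = gcd((z - 6)*(z - 5)*(z + 2), (z - 6)^2*(z - 5)) = z^2 - 11*z + 30
(4) = x + 6
(5) = t + 2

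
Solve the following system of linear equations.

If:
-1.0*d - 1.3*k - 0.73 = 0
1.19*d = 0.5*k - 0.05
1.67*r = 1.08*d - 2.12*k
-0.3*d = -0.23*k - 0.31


Then:
No Solution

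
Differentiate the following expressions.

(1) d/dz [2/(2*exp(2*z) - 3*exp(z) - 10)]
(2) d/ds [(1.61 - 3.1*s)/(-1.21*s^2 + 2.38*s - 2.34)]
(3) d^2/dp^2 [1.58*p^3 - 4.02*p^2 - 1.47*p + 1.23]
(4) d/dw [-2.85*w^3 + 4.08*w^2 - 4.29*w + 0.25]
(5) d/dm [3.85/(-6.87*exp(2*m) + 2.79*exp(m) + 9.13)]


(1) = (6 - 8*exp(z))*exp(z)/(-2*exp(2*z) + 3*exp(z) + 10)^2
(2) = (-3.751*s^2 + 3.8962*s + 3.4222)/(1.4641*s^4 - 5.7596*s^3 + 11.3272*s^2 - 11.1384*s + 5.4756)
(3) = 9.48*p - 8.04
(4) = -8.55*w^2 + 8.16*w - 4.29
(5) = (52.899*exp(m) - 10.7415)*exp(m)/(-6.87*exp(2*m) + 2.79*exp(m) + 9.13)^2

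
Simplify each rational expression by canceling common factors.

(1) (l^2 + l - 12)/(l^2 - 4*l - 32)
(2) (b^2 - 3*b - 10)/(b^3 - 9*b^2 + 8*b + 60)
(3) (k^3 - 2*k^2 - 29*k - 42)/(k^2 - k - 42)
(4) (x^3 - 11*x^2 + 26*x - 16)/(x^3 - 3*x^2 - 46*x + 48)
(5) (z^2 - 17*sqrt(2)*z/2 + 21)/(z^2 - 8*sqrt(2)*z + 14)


(1) = (l - 3)/(l - 8)
(2) = 1/(b - 6)
(3) = (k^2 + 5*k + 6)/(k + 6)
(4) = (x - 2)/(x + 6)
(5) = (2*z - 3*sqrt(2))/(2*z - 2*sqrt(2))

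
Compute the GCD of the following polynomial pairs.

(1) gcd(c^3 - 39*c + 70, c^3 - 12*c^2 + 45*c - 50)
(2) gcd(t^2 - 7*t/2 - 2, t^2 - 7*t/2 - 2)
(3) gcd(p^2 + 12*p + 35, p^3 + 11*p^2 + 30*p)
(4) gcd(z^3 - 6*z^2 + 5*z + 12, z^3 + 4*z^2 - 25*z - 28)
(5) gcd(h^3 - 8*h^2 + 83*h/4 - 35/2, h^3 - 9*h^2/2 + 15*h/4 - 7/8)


(1) = c^2 - 7*c + 10
(2) = gcd((t - 4)*(t + 1/2), (t - 4)*(t + 1/2)) = t^2 - 7*t/2 - 2
(3) = p + 5
(4) = z^2 - 3*z - 4
(5) = gcd((h - 7/2)*(h - 5/2)*(h - 2), (h - 7/2)*(h - 1/2)^2) = h - 7/2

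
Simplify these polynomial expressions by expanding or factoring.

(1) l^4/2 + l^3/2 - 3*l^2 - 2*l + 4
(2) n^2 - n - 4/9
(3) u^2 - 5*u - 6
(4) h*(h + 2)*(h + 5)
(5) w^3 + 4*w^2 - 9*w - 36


(1) = (l/2 + 1)*(l - 2)*(l - 1)*(l + 2)
(2) = (n - 4/3)*(n + 1/3)
(3) = (u - 6)*(u + 1)
(4) = h^3 + 7*h^2 + 10*h
(5) = (w - 3)*(w + 3)*(w + 4)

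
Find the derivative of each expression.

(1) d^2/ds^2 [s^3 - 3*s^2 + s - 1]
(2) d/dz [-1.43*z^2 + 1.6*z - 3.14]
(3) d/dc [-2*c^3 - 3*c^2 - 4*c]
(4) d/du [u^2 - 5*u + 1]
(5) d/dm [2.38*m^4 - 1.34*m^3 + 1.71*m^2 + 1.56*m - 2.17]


(1) = 6*s - 6
(2) = 1.6 - 2.86*z
(3) = -6*c^2 - 6*c - 4
(4) = 2*u - 5
(5) = 9.52*m^3 - 4.02*m^2 + 3.42*m + 1.56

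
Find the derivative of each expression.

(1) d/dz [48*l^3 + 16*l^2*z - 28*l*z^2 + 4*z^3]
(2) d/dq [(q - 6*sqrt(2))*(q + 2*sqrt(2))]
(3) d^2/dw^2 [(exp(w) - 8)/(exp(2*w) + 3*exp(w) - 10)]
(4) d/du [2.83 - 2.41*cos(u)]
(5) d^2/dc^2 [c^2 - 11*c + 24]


(1) = 16*l^2 - 56*l*z + 12*z^2
(2) = 2*q - 4*sqrt(2)
(3) = (exp(4*w) - 35*exp(3*w) - 12*exp(2*w) - 362*exp(w) - 140)*exp(w)/(exp(6*w) + 9*exp(5*w) - 3*exp(4*w) - 153*exp(3*w) + 30*exp(2*w) + 900*exp(w) - 1000)
(4) = 2.41*sin(u)
(5) = 2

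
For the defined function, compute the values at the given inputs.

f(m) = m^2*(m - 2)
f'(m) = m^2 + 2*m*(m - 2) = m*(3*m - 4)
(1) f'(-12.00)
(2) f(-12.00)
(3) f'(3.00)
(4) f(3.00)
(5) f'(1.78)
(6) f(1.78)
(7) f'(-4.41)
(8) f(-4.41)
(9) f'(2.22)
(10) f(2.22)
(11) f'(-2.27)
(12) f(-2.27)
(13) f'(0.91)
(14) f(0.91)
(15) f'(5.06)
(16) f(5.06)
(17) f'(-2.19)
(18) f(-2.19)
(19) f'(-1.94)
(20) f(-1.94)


(1) = 480.00
(2) = -2016.00
(3) = 15.00
(4) = 9.00
(5) = 2.39
(6) = -0.70
(7) = 75.98
(8) = -124.66
(9) = 5.91
(10) = 1.08
(11) = 24.54
(12) = -22.00
(13) = -1.16
(14) = -0.90
(15) = 56.57
(16) = 78.35
(17) = 23.15
(18) = -20.10
(19) = 19.05
(20) = -14.83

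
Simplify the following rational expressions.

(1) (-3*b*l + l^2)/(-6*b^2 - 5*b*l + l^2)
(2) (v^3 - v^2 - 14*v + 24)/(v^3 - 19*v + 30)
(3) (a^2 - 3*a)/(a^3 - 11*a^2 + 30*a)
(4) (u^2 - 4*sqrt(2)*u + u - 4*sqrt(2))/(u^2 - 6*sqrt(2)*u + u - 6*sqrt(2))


(1) = (3*b*l - l^2)/(6*b^2 + 5*b*l - l^2)
(2) = (v + 4)/(v + 5)
(3) = (a - 3)/(a^2 - 11*a + 30)
(4) = (u - 4*sqrt(2))/(u - 6*sqrt(2))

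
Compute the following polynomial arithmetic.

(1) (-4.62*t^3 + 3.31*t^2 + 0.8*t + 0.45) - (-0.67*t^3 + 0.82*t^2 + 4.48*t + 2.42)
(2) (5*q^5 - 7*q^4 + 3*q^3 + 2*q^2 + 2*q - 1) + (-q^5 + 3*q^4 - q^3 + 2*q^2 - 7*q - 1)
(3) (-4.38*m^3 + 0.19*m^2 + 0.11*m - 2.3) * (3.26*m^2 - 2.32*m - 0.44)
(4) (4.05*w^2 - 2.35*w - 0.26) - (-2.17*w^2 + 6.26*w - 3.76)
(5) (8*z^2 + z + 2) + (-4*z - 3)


(1) = -3.95*t^3 + 2.49*t^2 - 3.68*t - 1.97
(2) = 4*q^5 - 4*q^4 + 2*q^3 + 4*q^2 - 5*q - 2
(3) = -14.2788*m^5 + 10.781*m^4 + 1.845*m^3 - 7.8368*m^2 + 5.2876*m + 1.012
(4) = 6.22*w^2 - 8.61*w + 3.5
(5) = 8*z^2 - 3*z - 1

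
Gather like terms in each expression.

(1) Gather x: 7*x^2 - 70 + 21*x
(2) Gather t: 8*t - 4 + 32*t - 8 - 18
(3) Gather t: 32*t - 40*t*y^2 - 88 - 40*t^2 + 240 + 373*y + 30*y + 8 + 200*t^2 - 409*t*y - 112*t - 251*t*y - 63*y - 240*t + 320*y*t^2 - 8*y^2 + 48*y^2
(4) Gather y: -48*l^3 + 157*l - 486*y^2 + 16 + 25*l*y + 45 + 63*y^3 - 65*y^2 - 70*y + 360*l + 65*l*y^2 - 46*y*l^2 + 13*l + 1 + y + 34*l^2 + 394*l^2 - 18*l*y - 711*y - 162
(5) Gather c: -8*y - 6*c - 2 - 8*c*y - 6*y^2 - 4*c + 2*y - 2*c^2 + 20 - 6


(1) = 7*x^2 + 21*x - 70
(2) = 40*t - 30
(3) = t^2*(320*y + 160) + t*(-40*y^2 - 660*y - 320) + 40*y^2 + 340*y + 160
(4) = -48*l^3 + 428*l^2 + 530*l + 63*y^3 + y^2*(65*l - 551) + y*(-46*l^2 + 7*l - 780) - 100
(5) = -2*c^2 + c*(-8*y - 10) - 6*y^2 - 6*y + 12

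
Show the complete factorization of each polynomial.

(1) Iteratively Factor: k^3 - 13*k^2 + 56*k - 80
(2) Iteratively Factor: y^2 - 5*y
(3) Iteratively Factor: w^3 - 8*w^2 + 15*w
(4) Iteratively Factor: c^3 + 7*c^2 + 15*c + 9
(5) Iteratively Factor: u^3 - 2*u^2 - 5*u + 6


(1) = (k - 5)*(k^2 - 8*k + 16) = (k - 5)*(k - 4)*(k - 4)
(2) = (y - 5)*(y)
(3) = (w - 5)*(w^2 - 3*w) = (w - 5)*(w - 3)*(w)
(4) = (c + 3)*(c^2 + 4*c + 3) = (c + 1)*(c + 3)*(c + 3)
(5) = (u - 3)*(u^2 + u - 2) = (u - 3)*(u - 1)*(u + 2)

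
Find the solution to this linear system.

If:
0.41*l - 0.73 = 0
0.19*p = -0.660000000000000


Then:
l = 1.78
p = -3.47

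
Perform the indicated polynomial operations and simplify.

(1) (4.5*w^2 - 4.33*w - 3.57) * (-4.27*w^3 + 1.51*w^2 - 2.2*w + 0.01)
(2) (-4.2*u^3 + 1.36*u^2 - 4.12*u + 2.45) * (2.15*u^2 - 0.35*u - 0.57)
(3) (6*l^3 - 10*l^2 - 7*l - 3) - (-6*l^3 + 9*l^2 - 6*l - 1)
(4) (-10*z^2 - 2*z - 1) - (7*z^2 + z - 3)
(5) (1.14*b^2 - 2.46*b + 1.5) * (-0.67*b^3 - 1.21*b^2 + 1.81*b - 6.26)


(1) = -19.215*w^5 + 25.2841*w^4 - 1.1944*w^3 + 4.1803*w^2 + 7.8107*w - 0.0357
(2) = -9.03*u^5 + 4.394*u^4 - 6.94*u^3 + 5.9343*u^2 + 1.4909*u - 1.3965
(3) = 12*l^3 - 19*l^2 - l - 2
(4) = -17*z^2 - 3*z + 2
(5) = -0.7638*b^5 + 0.2688*b^4 + 4.035*b^3 - 13.404*b^2 + 18.1146*b - 9.39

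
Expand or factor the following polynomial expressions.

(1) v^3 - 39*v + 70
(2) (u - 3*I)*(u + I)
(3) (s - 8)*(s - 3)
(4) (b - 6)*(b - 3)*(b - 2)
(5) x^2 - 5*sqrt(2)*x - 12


(1) = (v - 5)*(v - 2)*(v + 7)
(2) = u^2 - 2*I*u + 3
(3) = s^2 - 11*s + 24
(4) = b^3 - 11*b^2 + 36*b - 36
(5) = (x - 6*sqrt(2))*(x + sqrt(2))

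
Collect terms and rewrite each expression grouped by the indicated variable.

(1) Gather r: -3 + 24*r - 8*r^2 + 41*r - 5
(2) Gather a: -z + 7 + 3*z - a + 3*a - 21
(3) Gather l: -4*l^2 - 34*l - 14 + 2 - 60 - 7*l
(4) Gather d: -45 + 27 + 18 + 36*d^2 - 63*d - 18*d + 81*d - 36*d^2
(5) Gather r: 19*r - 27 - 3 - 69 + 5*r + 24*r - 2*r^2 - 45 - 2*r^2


(1) = -8*r^2 + 65*r - 8
(2) = 2*a + 2*z - 14
(3) = -4*l^2 - 41*l - 72
(4) = 0
(5) = -4*r^2 + 48*r - 144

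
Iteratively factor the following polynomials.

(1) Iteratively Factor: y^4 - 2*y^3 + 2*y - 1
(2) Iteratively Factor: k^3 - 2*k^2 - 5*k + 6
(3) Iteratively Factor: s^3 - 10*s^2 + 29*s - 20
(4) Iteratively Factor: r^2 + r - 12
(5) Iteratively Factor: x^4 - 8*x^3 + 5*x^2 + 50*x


(1) = (y - 1)*(y^3 - y^2 - y + 1) = (y - 1)^2*(y^2 - 1) = (y - 1)^2*(y + 1)*(y - 1)
(2) = (k - 1)*(k^2 - k - 6) = (k - 3)*(k - 1)*(k + 2)
(3) = (s - 5)*(s^2 - 5*s + 4) = (s - 5)*(s - 4)*(s - 1)
(4) = (r + 4)*(r - 3)
(5) = (x)*(x^3 - 8*x^2 + 5*x + 50) = x*(x - 5)*(x^2 - 3*x - 10) = x*(x - 5)^2*(x + 2)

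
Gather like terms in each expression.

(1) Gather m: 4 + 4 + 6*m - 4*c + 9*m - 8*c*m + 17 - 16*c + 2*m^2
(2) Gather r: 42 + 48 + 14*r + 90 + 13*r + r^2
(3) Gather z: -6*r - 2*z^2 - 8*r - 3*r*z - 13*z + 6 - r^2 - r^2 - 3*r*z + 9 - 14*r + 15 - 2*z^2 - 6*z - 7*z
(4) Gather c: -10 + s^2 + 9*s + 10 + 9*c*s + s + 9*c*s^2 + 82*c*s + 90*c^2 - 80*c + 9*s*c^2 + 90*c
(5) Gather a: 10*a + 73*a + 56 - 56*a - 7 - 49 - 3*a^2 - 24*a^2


(1) = -20*c + 2*m^2 + m*(15 - 8*c) + 25
(2) = r^2 + 27*r + 180
(3) = -2*r^2 - 28*r - 4*z^2 + z*(-6*r - 26) + 30
(4) = c^2*(9*s + 90) + c*(9*s^2 + 91*s + 10) + s^2 + 10*s
(5) = -27*a^2 + 27*a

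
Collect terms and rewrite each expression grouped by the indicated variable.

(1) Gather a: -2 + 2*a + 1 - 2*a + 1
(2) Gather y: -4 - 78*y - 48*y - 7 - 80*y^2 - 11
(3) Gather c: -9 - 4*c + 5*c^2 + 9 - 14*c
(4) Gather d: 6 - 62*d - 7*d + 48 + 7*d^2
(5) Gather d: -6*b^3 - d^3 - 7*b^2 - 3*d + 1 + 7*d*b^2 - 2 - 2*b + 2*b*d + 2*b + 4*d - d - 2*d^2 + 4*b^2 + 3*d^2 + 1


(1) = 0
(2) = -80*y^2 - 126*y - 22
(3) = 5*c^2 - 18*c
(4) = 7*d^2 - 69*d + 54
(5) = -6*b^3 - 3*b^2 - d^3 + d^2 + d*(7*b^2 + 2*b)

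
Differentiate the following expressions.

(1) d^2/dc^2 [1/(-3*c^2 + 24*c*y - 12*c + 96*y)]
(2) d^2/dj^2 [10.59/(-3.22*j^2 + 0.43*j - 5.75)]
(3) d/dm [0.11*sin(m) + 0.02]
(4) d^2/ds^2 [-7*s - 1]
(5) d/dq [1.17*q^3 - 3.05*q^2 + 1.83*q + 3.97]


(1) = 2*(c^2 - 8*c*y + 4*c - 32*y - 4*(c - 4*y + 2)^2)/(3*(c^2 - 8*c*y + 4*c - 32*y)^3)
(2) = (219.602712*j^2 - 29.325828*j - 10.59*(6.44*j - 0.43)*(12.88*j - 0.86) + 392.1477)/(3.22*j^2 - 0.43*j + 5.75)^3
(3) = 0.11*cos(m)
(4) = 0
(5) = 3.51*q^2 - 6.1*q + 1.83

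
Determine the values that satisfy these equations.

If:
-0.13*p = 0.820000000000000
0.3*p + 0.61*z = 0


Then:
p = -6.31
z = 3.10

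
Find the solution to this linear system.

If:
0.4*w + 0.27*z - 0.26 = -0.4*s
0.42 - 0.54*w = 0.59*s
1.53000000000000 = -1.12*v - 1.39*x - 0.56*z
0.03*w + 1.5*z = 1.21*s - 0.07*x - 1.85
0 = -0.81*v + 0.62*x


Then:
s = 1.49
v = -0.52
w = -0.85
x = -0.68
z = 0.01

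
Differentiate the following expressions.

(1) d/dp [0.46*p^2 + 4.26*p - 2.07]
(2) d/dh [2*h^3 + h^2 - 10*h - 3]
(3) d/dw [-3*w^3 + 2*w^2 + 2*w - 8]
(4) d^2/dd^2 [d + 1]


(1) = 0.92*p + 4.26
(2) = 6*h^2 + 2*h - 10
(3) = -9*w^2 + 4*w + 2
(4) = 0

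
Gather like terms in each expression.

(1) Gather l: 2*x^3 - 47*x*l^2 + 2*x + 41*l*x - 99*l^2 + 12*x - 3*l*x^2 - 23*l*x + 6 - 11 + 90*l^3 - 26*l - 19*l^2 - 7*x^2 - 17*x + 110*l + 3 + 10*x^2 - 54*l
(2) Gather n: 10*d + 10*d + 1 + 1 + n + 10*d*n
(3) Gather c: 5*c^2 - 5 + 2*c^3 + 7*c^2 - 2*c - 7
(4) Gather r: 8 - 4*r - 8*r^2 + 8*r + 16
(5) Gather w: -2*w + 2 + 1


(1) = 90*l^3 + l^2*(-47*x - 118) + l*(-3*x^2 + 18*x + 30) + 2*x^3 + 3*x^2 - 3*x - 2
(2) = 20*d + n*(10*d + 1) + 2
(3) = 2*c^3 + 12*c^2 - 2*c - 12
(4) = -8*r^2 + 4*r + 24
(5) = 3 - 2*w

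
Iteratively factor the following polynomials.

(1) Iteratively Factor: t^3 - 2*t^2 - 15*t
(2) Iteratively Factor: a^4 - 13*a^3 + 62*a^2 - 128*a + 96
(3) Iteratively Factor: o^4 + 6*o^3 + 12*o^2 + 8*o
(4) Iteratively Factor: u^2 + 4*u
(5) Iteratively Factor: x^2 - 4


(1) = (t)*(t^2 - 2*t - 15) = t*(t + 3)*(t - 5)
(2) = (a - 4)*(a^3 - 9*a^2 + 26*a - 24) = (a - 4)*(a - 3)*(a^2 - 6*a + 8) = (a - 4)^2*(a - 3)*(a - 2)
(3) = (o)*(o^3 + 6*o^2 + 12*o + 8) = o*(o + 2)*(o^2 + 4*o + 4) = o*(o + 2)^2*(o + 2)
(4) = (u + 4)*(u)
(5) = (x + 2)*(x - 2)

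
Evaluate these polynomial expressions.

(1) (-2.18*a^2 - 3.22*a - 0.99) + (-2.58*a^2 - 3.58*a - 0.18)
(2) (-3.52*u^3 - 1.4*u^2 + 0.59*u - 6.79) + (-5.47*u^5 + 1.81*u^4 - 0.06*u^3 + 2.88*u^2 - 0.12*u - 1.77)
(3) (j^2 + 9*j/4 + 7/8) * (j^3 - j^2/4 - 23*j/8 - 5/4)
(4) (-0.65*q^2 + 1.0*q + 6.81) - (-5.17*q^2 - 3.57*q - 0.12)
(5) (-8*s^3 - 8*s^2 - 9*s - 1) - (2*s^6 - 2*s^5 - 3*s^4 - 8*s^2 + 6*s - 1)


(1) = -4.76*a^2 - 6.8*a - 1.17
(2) = -5.47*u^5 + 1.81*u^4 - 3.58*u^3 + 1.48*u^2 + 0.47*u - 8.56
(3) = j^5 + 2*j^4 - 41*j^3/16 - 127*j^2/16 - 341*j/64 - 35/32
(4) = 4.52*q^2 + 4.57*q + 6.93
(5) = -2*s^6 + 2*s^5 + 3*s^4 - 8*s^3 - 15*s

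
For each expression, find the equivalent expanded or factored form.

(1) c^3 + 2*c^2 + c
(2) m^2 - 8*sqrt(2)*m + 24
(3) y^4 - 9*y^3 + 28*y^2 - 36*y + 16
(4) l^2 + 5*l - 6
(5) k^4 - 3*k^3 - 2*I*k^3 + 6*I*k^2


(1) = c*(c + 1)^2
(2) = (m - 6*sqrt(2))*(m - 2*sqrt(2))
(3) = (y - 4)*(y - 2)^2*(y - 1)
(4) = (l - 1)*(l + 6)
(5) = k^2*(k - 3)*(k - 2*I)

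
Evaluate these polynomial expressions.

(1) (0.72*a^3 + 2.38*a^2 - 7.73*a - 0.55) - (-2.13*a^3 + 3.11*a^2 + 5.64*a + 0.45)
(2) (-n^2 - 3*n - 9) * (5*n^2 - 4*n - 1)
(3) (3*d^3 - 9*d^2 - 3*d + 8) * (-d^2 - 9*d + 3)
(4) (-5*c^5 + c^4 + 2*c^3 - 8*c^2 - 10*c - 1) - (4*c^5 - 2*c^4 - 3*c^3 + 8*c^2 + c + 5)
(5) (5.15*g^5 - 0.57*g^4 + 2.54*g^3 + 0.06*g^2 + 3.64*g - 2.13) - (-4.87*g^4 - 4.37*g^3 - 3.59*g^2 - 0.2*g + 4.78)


(1) = 2.85*a^3 - 0.73*a^2 - 13.37*a - 1.0
(2) = -5*n^4 - 11*n^3 - 32*n^2 + 39*n + 9
(3) = -3*d^5 - 18*d^4 + 93*d^3 - 8*d^2 - 81*d + 24
(4) = -9*c^5 + 3*c^4 + 5*c^3 - 16*c^2 - 11*c - 6
(5) = 5.15*g^5 + 4.3*g^4 + 6.91*g^3 + 3.65*g^2 + 3.84*g - 6.91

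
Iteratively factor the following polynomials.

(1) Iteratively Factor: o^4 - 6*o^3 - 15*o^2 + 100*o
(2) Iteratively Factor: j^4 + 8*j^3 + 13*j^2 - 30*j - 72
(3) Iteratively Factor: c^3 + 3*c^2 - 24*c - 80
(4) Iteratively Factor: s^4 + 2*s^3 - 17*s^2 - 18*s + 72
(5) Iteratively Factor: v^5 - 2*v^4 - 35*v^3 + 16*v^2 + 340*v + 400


(1) = (o + 4)*(o^3 - 10*o^2 + 25*o) = o*(o + 4)*(o^2 - 10*o + 25) = o*(o - 5)*(o + 4)*(o - 5)
(2) = (j + 4)*(j^3 + 4*j^2 - 3*j - 18) = (j - 2)*(j + 4)*(j^2 + 6*j + 9) = (j - 2)*(j + 3)*(j + 4)*(j + 3)
(3) = (c + 4)*(c^2 - c - 20) = (c - 5)*(c + 4)*(c + 4)
(4) = (s - 2)*(s^3 + 4*s^2 - 9*s - 36) = (s - 2)*(s + 4)*(s^2 - 9) = (s - 2)*(s + 3)*(s + 4)*(s - 3)
(5) = (v - 5)*(v^4 + 3*v^3 - 20*v^2 - 84*v - 80) = (v - 5)*(v + 2)*(v^3 + v^2 - 22*v - 40) = (v - 5)*(v + 2)^2*(v^2 - v - 20) = (v - 5)^2*(v + 2)^2*(v + 4)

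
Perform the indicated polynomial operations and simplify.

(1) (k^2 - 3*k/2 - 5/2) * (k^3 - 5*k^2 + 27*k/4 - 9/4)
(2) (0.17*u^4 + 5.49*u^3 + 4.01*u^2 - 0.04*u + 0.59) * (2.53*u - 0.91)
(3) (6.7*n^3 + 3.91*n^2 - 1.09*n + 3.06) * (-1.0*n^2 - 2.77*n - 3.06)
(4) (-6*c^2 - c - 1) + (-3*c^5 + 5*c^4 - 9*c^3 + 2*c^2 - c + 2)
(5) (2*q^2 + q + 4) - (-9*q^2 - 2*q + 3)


(1) = k^5 - 13*k^4/2 + 47*k^3/4 + k^2/8 - 27*k/2 + 45/8
(2) = 0.4301*u^5 + 13.735*u^4 + 5.1494*u^3 - 3.7503*u^2 + 1.5291*u - 0.5369
(3) = -6.7*n^5 - 22.469*n^4 - 30.2427*n^3 - 12.0053*n^2 - 5.1408*n - 9.3636
(4) = -3*c^5 + 5*c^4 - 9*c^3 - 4*c^2 - 2*c + 1
(5) = 11*q^2 + 3*q + 1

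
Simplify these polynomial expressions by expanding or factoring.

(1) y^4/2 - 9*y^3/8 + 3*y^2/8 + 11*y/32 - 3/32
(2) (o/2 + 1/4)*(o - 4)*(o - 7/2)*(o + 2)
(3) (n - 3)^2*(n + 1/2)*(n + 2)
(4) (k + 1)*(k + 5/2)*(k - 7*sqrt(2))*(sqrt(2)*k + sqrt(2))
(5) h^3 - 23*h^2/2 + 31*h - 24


(1) = (y/2 + 1/4)*(y - 3/2)*(y - 1)*(y - 1/4)
(2) = o^4/2 - 5*o^3/2 - 15*o^2/8 + 55*o/4 + 7
(3) = n^4 - 7*n^3/2 - 5*n^2 + 33*n/2 + 9
(4) = sqrt(2)*k^4 - 14*k^3 + 9*sqrt(2)*k^3/2 - 63*k^2 + 6*sqrt(2)*k^2 - 84*k + 5*sqrt(2)*k/2 - 35
(5) = (h - 8)*(h - 2)*(h - 3/2)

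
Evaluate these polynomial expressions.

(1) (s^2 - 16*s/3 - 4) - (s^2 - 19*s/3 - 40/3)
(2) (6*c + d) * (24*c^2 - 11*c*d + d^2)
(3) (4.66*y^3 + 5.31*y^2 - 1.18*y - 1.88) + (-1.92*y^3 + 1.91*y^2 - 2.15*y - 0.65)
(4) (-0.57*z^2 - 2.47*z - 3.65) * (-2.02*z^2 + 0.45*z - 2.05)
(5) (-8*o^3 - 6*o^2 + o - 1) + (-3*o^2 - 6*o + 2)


(1) = s + 28/3
(2) = 144*c^3 - 42*c^2*d - 5*c*d^2 + d^3
(3) = 2.74*y^3 + 7.22*y^2 - 3.33*y - 2.53
(4) = 1.1514*z^4 + 4.7329*z^3 + 7.43*z^2 + 3.421*z + 7.4825
(5) = -8*o^3 - 9*o^2 - 5*o + 1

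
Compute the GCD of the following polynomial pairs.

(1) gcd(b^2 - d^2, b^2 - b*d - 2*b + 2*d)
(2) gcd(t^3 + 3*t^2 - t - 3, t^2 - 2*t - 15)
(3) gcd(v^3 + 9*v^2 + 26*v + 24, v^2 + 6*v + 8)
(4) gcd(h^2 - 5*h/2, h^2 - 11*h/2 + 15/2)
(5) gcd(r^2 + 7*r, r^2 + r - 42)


(1) = b - d
(2) = gcd((t - 1)*(t + 1)*(t + 3), (t - 5)*(t + 3)) = t + 3
(3) = v^2 + 6*v + 8
(4) = h - 5/2
(5) = gcd(r*(r + 7), (r - 6)*(r + 7)) = r + 7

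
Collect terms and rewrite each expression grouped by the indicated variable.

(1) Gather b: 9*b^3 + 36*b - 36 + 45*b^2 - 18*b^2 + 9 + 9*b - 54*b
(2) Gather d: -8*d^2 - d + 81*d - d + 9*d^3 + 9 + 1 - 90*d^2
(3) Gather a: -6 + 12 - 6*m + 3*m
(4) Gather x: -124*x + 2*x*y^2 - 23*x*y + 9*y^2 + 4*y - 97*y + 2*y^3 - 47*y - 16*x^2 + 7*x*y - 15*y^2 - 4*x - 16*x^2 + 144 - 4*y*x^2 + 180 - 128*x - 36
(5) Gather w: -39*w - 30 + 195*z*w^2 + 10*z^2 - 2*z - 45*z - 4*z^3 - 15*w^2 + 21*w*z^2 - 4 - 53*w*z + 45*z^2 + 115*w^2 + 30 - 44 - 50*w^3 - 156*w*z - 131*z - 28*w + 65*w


(1) = 9*b^3 + 27*b^2 - 9*b - 27
(2) = 9*d^3 - 98*d^2 + 79*d + 10
(3) = 6 - 3*m
(4) = x^2*(-4*y - 32) + x*(2*y^2 - 16*y - 256) + 2*y^3 - 6*y^2 - 140*y + 288
(5) = -50*w^3 + w^2*(195*z + 100) + w*(21*z^2 - 209*z - 2) - 4*z^3 + 55*z^2 - 178*z - 48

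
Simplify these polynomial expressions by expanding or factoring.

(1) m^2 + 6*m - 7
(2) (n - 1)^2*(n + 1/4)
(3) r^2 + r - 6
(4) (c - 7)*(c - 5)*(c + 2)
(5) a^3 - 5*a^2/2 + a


(1) = (m - 1)*(m + 7)
(2) = n^3 - 7*n^2/4 + n/2 + 1/4
(3) = (r - 2)*(r + 3)
(4) = c^3 - 10*c^2 + 11*c + 70
(5) = a*(a - 2)*(a - 1/2)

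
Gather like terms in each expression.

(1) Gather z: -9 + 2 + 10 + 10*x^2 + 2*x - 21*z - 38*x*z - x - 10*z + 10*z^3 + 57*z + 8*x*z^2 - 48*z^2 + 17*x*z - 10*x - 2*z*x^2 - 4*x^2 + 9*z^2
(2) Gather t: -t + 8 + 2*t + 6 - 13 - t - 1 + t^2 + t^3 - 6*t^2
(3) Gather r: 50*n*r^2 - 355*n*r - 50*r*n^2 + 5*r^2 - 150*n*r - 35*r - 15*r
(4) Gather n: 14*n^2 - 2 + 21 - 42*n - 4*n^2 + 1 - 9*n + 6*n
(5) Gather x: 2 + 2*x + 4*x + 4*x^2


(1) = 6*x^2 - 9*x + 10*z^3 + z^2*(8*x - 39) + z*(-2*x^2 - 21*x + 26) + 3
(2) = t^3 - 5*t^2
(3) = r^2*(50*n + 5) + r*(-50*n^2 - 505*n - 50)
(4) = 10*n^2 - 45*n + 20
(5) = 4*x^2 + 6*x + 2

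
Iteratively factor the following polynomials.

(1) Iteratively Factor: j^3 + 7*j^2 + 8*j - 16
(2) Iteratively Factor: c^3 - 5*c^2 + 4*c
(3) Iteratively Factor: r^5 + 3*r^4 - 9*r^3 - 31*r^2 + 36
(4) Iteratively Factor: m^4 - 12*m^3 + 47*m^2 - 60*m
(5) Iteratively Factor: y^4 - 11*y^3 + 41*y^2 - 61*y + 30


(1) = (j - 1)*(j^2 + 8*j + 16) = (j - 1)*(j + 4)*(j + 4)
(2) = (c)*(c^2 - 5*c + 4) = c*(c - 4)*(c - 1)
(3) = (r - 1)*(r^4 + 4*r^3 - 5*r^2 - 36*r - 36) = (r - 1)*(r + 3)*(r^3 + r^2 - 8*r - 12) = (r - 1)*(r + 2)*(r + 3)*(r^2 - r - 6) = (r - 3)*(r - 1)*(r + 2)*(r + 3)*(r + 2)
(4) = (m - 3)*(m^3 - 9*m^2 + 20*m) = (m - 4)*(m - 3)*(m^2 - 5*m) = (m - 5)*(m - 4)*(m - 3)*(m)
(5) = (y - 1)*(y^3 - 10*y^2 + 31*y - 30) = (y - 5)*(y - 1)*(y^2 - 5*y + 6) = (y - 5)*(y - 2)*(y - 1)*(y - 3)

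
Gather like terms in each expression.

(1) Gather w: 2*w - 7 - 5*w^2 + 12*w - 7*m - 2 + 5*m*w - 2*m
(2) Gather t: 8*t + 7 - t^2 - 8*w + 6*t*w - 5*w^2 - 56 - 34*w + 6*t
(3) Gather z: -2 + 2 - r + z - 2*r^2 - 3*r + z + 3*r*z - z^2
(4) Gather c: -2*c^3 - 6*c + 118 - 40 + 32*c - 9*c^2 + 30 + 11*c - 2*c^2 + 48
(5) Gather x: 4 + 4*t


(1) = -9*m - 5*w^2 + w*(5*m + 14) - 9
(2) = -t^2 + t*(6*w + 14) - 5*w^2 - 42*w - 49
(3) = -2*r^2 - 4*r - z^2 + z*(3*r + 2)
(4) = -2*c^3 - 11*c^2 + 37*c + 156
(5) = 4*t + 4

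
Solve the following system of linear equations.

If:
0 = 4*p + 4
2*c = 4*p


Then:
c = -2
p = -1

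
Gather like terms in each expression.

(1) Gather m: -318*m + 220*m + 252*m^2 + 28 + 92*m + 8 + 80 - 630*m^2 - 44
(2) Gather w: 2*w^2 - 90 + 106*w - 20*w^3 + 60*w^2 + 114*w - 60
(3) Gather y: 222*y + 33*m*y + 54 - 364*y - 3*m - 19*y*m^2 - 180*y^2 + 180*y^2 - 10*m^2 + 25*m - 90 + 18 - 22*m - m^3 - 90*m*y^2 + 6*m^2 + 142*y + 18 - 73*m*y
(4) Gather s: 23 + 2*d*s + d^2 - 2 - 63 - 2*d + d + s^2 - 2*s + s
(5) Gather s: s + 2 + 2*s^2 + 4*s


(1) = -378*m^2 - 6*m + 72
(2) = -20*w^3 + 62*w^2 + 220*w - 150
(3) = -m^3 - 4*m^2 - 90*m*y^2 + y*(-19*m^2 - 40*m)
(4) = d^2 - d + s^2 + s*(2*d - 1) - 42
(5) = 2*s^2 + 5*s + 2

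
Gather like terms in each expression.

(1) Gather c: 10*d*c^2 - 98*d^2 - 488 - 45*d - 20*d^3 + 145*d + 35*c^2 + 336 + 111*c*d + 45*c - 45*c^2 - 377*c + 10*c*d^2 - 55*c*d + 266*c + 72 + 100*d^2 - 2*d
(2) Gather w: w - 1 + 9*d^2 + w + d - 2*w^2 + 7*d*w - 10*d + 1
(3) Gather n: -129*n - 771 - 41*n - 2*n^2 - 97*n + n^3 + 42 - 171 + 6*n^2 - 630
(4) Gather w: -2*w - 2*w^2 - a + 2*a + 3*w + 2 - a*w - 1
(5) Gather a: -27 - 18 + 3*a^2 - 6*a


(1) = c^2*(10*d - 10) + c*(10*d^2 + 56*d - 66) - 20*d^3 + 2*d^2 + 98*d - 80
(2) = 9*d^2 - 9*d - 2*w^2 + w*(7*d + 2)
(3) = n^3 + 4*n^2 - 267*n - 1530
(4) = a - 2*w^2 + w*(1 - a) + 1
(5) = 3*a^2 - 6*a - 45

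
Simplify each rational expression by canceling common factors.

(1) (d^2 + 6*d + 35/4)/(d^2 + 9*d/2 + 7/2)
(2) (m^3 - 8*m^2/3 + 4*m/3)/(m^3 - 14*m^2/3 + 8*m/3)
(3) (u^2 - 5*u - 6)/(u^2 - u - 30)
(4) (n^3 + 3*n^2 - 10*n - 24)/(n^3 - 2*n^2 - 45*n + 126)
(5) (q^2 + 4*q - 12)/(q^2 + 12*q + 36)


(1) = (2*d + 5)/(2*d + 2)
(2) = (m - 2)/(m - 4)
(3) = (u + 1)/(u + 5)
(4) = (n^2 + 6*n + 8)/(n^2 + n - 42)
(5) = (q - 2)/(q + 6)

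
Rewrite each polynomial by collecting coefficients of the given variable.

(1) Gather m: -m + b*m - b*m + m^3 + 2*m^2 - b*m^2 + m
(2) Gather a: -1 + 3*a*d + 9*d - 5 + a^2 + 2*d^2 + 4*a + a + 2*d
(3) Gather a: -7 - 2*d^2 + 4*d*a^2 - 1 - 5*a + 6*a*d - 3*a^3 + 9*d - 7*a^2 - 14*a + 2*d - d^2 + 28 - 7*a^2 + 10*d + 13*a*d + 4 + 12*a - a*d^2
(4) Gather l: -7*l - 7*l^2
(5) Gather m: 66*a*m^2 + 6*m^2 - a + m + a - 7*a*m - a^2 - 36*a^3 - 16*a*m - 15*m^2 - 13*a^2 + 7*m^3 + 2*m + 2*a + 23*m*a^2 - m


(1) = m^3 + m^2*(2 - b)
(2) = a^2 + a*(3*d + 5) + 2*d^2 + 11*d - 6
(3) = -3*a^3 + a^2*(4*d - 14) + a*(-d^2 + 19*d - 7) - 3*d^2 + 21*d + 24
(4) = -7*l^2 - 7*l
(5) = -36*a^3 - 14*a^2 + 2*a + 7*m^3 + m^2*(66*a - 9) + m*(23*a^2 - 23*a + 2)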